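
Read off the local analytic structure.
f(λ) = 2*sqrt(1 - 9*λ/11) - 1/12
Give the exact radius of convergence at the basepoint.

Branch term (2)*sqrt(1 - λ/(11/9)): its argument vanishes at λ = 11/9, a square-root branch point, modulus 11/9.
The radius of convergence is the smallest modulus among the singular points: 11/9.

The radius of convergence is 11/9.


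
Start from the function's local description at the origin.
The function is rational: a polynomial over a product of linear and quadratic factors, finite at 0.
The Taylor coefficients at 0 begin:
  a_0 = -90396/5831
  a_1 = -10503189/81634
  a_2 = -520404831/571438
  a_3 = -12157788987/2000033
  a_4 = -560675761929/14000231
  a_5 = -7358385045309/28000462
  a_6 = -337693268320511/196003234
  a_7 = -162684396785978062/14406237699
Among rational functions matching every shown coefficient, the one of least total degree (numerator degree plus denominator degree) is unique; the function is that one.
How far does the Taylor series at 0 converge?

No rational of total degree below 6 reproduces all 8 coefficients; solving the [1/5] Pade equations on them gives f(ψ) = (13*ψ/16 - 31/34)/((ψ - 7/9)**3*(ψ**2 + 2*ψ/3 - 1/8)), whose expansion matches every shown term.
Denominator factor (ψ**2 + 2*ψ/3 - 1/8): discriminant 17/18, real irrational roots -1/3 + (1/12)*sqrt(34) and -1/3 - (1/12)*sqrt(34); poles of order 1, moduli -1/3 + (1/12)*sqrt(34) and 1/3 + (1/12)*sqrt(34).
Denominator factor (ψ - 7/9)^3: pole of order 3 at 7/9, modulus 7/9.
The radius of convergence is the smallest modulus among the singular points: -1/3 + (1/12)*sqrt(34).

The radius of convergence is -1/3 + (1/12)*sqrt(34).


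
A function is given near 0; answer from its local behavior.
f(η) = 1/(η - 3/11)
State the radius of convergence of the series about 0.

Denominator factor (η - 3/11): pole of order 1 at 3/11, modulus 3/11.
The radius of convergence is the smallest modulus among the singular points: 3/11.

The radius of convergence is 3/11.


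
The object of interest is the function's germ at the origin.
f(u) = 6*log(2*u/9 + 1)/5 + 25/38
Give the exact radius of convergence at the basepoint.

Branch term (6/5)*log(1 - u/(-9/2)): its argument vanishes at u = -9/2, a logarithmic branch point, modulus 9/2.
The radius of convergence is the smallest modulus among the singular points: 9/2.

The radius of convergence is 9/2.


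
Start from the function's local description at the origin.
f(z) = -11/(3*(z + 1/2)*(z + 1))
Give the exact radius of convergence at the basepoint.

Denominator factor (z + 1/2): pole of order 1 at -1/2, modulus 1/2.
Denominator factor (z + 1): pole of order 1 at -1, modulus 1.
The radius of convergence is the smallest modulus among the singular points: 1/2.

The radius of convergence is 1/2.


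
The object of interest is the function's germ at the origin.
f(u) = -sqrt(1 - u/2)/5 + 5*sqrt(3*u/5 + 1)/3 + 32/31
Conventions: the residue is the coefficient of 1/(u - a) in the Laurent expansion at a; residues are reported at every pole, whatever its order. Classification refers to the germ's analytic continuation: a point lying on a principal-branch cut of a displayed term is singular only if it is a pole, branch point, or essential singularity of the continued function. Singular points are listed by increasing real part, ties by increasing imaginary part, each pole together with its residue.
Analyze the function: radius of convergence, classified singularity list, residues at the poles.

Branch term (-1/5)*sqrt(1 - u/(2)): its argument vanishes at u = 2, a square-root branch point, modulus 2.
Branch term (5/3)*sqrt(1 - u/(-5/3)): its argument vanishes at u = -5/3, a square-root branch point, modulus 5/3.
The radius of convergence is the smallest modulus among the singular points: 5/3.
List the singular points by increasing real part (a conjugate pair: the negative imaginary part first).

Radius of convergence at 0: 5/3.
At -5/3: an algebraic (square-root) branch point.
At 2: an algebraic (square-root) branch point.


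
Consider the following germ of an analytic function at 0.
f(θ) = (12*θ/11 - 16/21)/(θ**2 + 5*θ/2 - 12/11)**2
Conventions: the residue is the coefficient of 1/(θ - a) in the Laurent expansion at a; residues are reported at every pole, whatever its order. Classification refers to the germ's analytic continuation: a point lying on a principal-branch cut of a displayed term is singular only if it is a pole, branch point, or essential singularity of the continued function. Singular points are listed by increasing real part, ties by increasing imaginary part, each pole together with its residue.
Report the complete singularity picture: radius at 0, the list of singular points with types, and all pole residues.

Radius of convergence at 0: -5/4 + (1/44)*sqrt(5137).
At -5/4 - (1/44)*sqrt(5137): a pole of order 2; residue -(7856/4579869)*sqrt(5137).
At -5/4 + (1/44)*sqrt(5137): a pole of order 2; residue (7856/4579869)*sqrt(5137).

Denominator factor (θ**2 + 5*θ/2 - 12/11)^2: discriminant 467/44, real irrational roots -5/4 + (1/44)*sqrt(5137) and -5/4 - (1/44)*sqrt(5137); poles of order 2, moduli -5/4 + (1/44)*sqrt(5137) and 5/4 + (1/44)*sqrt(5137).
The radius of convergence is the smallest modulus among the singular points: -5/4 + (1/44)*sqrt(5137).
The factor θ**2 + 5*θ/2 - 12/11 splits as (θ - a)(θ - a') with a = -5/4 - (1/44)*sqrt(5137), a' = -5/4 + (1/44)*sqrt(5137). At the order-2 pole a set g(θ) = (θ - a)^2*f(θ) = [12*θ/11 - 16/21] / (θ - a')^2.
Order-2 pole: residue = g'(a); g'(-5/4 - (1/44)*sqrt(5137)) = -(7856/4579869)*sqrt(5137), so the residue is -(7856/4579869)*sqrt(5137).
The factor θ**2 + 5*θ/2 - 12/11 splits as (θ - a)(θ - a') with a = -5/4 + (1/44)*sqrt(5137), a' = -5/4 - (1/44)*sqrt(5137). At the order-2 pole a set g(θ) = (θ - a)^2*f(θ) = [12*θ/11 - 16/21] / (θ - a')^2.
Order-2 pole: residue = g'(a); g'(-5/4 + (1/44)*sqrt(5137)) = (7856/4579869)*sqrt(5137), so the residue is (7856/4579869)*sqrt(5137).
List the singular points by increasing real part (a conjugate pair: the negative imaginary part first).


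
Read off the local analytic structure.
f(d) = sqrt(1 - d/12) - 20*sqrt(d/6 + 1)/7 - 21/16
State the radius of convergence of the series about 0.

The radius of convergence is 6.

Branch term (-20/7)*sqrt(1 - d/(-6)): its argument vanishes at d = -6, a square-root branch point, modulus 6.
Branch term (1)*sqrt(1 - d/(12)): its argument vanishes at d = 12, a square-root branch point, modulus 12.
The radius of convergence is the smallest modulus among the singular points: 6.


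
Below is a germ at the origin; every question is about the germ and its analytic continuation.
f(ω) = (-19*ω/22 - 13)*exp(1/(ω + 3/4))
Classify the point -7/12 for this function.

The point is a regular point.

There is no denominator, hence no pole anywhere.
The essential point of exp(1/(ω - (-3/4))) is -3/4, not -7/12.
So the germ continues analytically to -7/12.


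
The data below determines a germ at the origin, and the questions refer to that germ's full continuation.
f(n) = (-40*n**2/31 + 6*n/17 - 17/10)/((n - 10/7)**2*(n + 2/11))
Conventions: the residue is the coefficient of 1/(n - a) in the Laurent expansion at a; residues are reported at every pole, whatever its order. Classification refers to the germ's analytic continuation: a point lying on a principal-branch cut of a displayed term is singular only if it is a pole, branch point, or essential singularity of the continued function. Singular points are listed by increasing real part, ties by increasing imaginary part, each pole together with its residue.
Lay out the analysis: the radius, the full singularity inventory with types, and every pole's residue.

Denominator factor (n + 2/11): pole of order 1 at -2/11, modulus 2/11.
Denominator factor (n - 10/7)^2: pole of order 2 at 10/7, modulus 10/7.
The radius of convergence is the smallest modulus among the singular points: 2/11.
At the order-1 pole -2/11 set g(n) = (n - (-2/11))*f(n) = (-40*n**2/31 + 6*n/17 - 17/10)/(n - 10/7)**2.
Simple pole: residue = g(a) at a = -2/11, which is -56455791/81031520.
At the order-2 pole 10/7 set g(n) = (n - (10/7))^2*f(n) = (-40*n**2/31 + 6*n/17 - 17/10)/(n + 2/11).
Order-2 pole: residue = g'(a); g'(10/7) = -48101009/81031520, so the residue is -48101009/81031520.
List the singular points by increasing real part (a conjugate pair: the negative imaginary part first).

Radius of convergence at 0: 2/11.
At -2/11: a pole of order 1; residue -56455791/81031520.
At 10/7: a pole of order 2; residue -48101009/81031520.


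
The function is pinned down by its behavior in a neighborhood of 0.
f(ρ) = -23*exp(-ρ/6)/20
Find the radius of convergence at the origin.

The factor exp(-ρ/6) is entire and contributes no finite singular point.
The polynomial part has no poles.
No finite singular points: the Taylor series at 0 converges everywhere.

The radius of convergence is infinite.


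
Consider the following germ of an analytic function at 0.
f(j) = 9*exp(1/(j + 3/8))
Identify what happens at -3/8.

The exponent 1/(j - (-3/8)) has a pole at -3/8, so exp(1/(j - (-3/8))) takes every nonzero value near it: an essential singularity (not a pole of any order).

The point is an essential singularity.


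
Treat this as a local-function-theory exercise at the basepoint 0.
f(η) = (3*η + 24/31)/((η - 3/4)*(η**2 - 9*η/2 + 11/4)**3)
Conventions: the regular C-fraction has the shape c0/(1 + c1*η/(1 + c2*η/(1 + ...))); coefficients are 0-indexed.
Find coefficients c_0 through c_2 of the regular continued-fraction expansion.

The regular C-fraction coefficients are [-2048/41261, -2671/264, 1274843/235048].

Taylor coefficients (expand at 0): a_0 = -2048/41261, a_1 = -683776/1361613, a_2 = -105910784/44933229.
c0 = a_0 = -2048/41261. Peel one level at a time: if S = 1 + c*η/S' with S'(0) = 1, then c is the η-coefficient of S and S' = c*η/(S - 1).
S_1 = c0/f = 1 + (-2671/264)*η + (1274843/23232)*η^2 + ...; c1 = -2671/264.
S_2 = c1*η/(S_1 - 1) = 1 + (1274843/235048)*η + ...; c2 = 1274843/235048.


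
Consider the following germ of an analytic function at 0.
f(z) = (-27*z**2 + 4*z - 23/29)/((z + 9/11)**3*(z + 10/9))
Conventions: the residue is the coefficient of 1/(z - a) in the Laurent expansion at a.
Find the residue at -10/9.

The residue is 1085333337/707281.

At the order-1 pole -10/9 set g(z) = (z - (-10/9))*f(z) = (-27*z**2 + 4*z - 23/29)/(z + 9/11)**3.
Simple pole: residue = g(a) at a = -10/9, which is 1085333337/707281.


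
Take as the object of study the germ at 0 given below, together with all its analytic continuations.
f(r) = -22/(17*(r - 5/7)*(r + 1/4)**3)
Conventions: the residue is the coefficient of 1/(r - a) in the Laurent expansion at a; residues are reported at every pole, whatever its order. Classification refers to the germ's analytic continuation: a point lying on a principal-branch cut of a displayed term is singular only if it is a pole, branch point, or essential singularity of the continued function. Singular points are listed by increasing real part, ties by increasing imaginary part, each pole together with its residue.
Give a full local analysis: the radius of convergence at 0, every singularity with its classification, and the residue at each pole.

Denominator factor (r + 1/4)^3: pole of order 3 at -1/4, modulus 1/4.
Denominator factor (r - 5/7): pole of order 1 at 5/7, modulus 5/7.
The radius of convergence is the smallest modulus among the singular points: 1/4.
At the order-3 pole -1/4 set g(r) = (r - (-1/4))^3*f(r) = -22/(17*(r - 5/7)).
Order-3 pole: residue = g''(a)/2; g''(-1/4) = 965888/334611, so the residue is 482944/334611.
At the order-1 pole 5/7 set g(r) = (r - (5/7))*f(r) = -22/(17*(r + 1/4)**3).
Simple pole: residue = g(a) at a = 5/7, which is -482944/334611.
List the singular points by increasing real part (a conjugate pair: the negative imaginary part first).

Radius of convergence at 0: 1/4.
At -1/4: a pole of order 3; residue 482944/334611.
At 5/7: a pole of order 1; residue -482944/334611.


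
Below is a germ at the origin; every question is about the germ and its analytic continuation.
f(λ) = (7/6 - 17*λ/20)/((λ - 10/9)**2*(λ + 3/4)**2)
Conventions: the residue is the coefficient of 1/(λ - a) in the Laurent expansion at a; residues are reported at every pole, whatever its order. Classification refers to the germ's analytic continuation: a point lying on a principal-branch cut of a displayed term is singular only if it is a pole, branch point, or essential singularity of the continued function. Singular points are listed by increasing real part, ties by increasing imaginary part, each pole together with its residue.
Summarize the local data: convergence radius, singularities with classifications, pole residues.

Denominator factor (λ + 3/4)^2: pole of order 2 at -3/4, modulus 3/4.
Denominator factor (λ - 10/9)^2: pole of order 2 at 10/9, modulus 10/9.
The radius of convergence is the smallest modulus among the singular points: 3/4.
At the order-2 pole -3/4 set g(λ) = (λ - (-3/4))^2*f(λ) = (7/6 - 17*λ/20)/(λ - 10/9)**2.
Order-2 pole: residue = g'(a); g'(-3/4) = 472716/1503815, so the residue is 472716/1503815.
At the order-2 pole 10/9 set g(λ) = (λ - (10/9))^2*f(λ) = (7/6 - 17*λ/20)/(λ + 3/4)**2.
Order-2 pole: residue = g'(a); g'(10/9) = -472716/1503815, so the residue is -472716/1503815.
List the singular points by increasing real part (a conjugate pair: the negative imaginary part first).

Radius of convergence at 0: 3/4.
At -3/4: a pole of order 2; residue 472716/1503815.
At 10/9: a pole of order 2; residue -472716/1503815.


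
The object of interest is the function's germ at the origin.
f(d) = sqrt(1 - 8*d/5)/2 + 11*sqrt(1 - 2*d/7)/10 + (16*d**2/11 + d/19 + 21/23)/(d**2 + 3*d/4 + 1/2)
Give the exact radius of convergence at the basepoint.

Denominator factor (d**2 + 3*d/4 + 1/2): discriminant -23/16, complex-conjugate roots (-3/8) + ((1/8)*sqrt(23))*i and (-3/8) - ((1/8)*sqrt(23))*i; poles of order 1, moduli (1/2)*sqrt(2) and (1/2)*sqrt(2).
Branch term (1/2)*sqrt(1 - d/(5/8)): its argument vanishes at d = 5/8, a square-root branch point, modulus 5/8.
Branch term (11/10)*sqrt(1 - d/(7/2)): its argument vanishes at d = 7/2, a square-root branch point, modulus 7/2.
The radius of convergence is the smallest modulus among the singular points: 5/8.

The radius of convergence is 5/8.


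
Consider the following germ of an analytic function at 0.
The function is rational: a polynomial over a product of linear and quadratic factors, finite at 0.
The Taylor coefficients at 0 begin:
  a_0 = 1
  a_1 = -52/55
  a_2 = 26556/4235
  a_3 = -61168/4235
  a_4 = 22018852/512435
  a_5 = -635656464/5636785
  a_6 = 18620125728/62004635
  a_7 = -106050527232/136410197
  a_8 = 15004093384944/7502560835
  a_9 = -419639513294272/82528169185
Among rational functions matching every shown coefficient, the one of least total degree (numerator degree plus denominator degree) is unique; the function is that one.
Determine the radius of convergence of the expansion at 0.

No rational of total degree below 8 reproduces all 10 coefficients; solving the [2/6] Pade equations on them gives f(j) = (9*j**2/28 + 17*j/40 + 11/32)/((j**2 - j + 11/8)*(j**2 - 8*j/11 - 1/2)**2), whose expansion matches every shown term.
Denominator factor (j**2 - 8*j/11 - 1/2)^2: discriminant 306/121, real irrational roots 4/11 + (3/22)*sqrt(34) and 4/11 - (3/22)*sqrt(34); poles of order 2, moduli 4/11 + (3/22)*sqrt(34) and -4/11 + (3/22)*sqrt(34).
Denominator factor (j**2 - j + 11/8): discriminant -9/2, complex-conjugate roots (1/2) + ((3/4)*sqrt(2))*i and (1/2) - ((3/4)*sqrt(2))*i; poles of order 1, moduli (1/4)*sqrt(22) and (1/4)*sqrt(22).
The radius of convergence is the smallest modulus among the singular points: -4/11 + (3/22)*sqrt(34).

The radius of convergence is -4/11 + (3/22)*sqrt(34).


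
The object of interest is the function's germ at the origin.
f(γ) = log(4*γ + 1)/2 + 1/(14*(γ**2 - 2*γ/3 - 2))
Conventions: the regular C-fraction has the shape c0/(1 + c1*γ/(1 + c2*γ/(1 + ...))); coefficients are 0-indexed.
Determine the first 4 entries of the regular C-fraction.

The regular C-fraction coefficients are [-1/28, 169/3, -18365/338, -89953/3724422].

Taylor coefficients (expand at 0): a_0 = -1/28, a_1 = 169/84, a_2 = -2027/504, a_3 = 4037/378.
c0 = a_0 = -1/28. Peel one level at a time: if S = 1 + c*γ/S' with S'(0) = 1, then c is the γ-coefficient of S and S' = c*γ/(S - 1).
S_1 = c0/f = 1 + (169/3)*γ + (18365/6)*γ^2 + ...; c1 = 169/3.
S_2 = c1*γ/(S_1 - 1) = 1 + (-18365/338)*γ + (-449765/342732)*γ^2 + ...; c2 = -18365/338.
S_3 = c2*γ/(S_2 - 1) = 1 + (-89953/3724422)*γ + ...; c3 = -89953/3724422.


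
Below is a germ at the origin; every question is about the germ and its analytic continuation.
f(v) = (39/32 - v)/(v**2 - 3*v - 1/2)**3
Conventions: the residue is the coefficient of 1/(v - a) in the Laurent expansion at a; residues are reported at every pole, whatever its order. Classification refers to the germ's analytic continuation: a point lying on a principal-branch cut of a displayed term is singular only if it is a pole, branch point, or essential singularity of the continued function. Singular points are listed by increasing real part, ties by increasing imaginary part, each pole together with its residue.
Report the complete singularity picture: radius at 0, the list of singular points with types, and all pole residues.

Radius of convergence at 0: -3/2 + (1/2)*sqrt(11).
At 3/2 - (1/2)*sqrt(11): a pole of order 3; residue (27/21296)*sqrt(11).
At 3/2 + (1/2)*sqrt(11): a pole of order 3; residue -(27/21296)*sqrt(11).

Denominator factor (v**2 - 3*v - 1/2)^3: discriminant 11, real irrational roots 3/2 + (1/2)*sqrt(11) and 3/2 - (1/2)*sqrt(11); poles of order 3, moduli 3/2 + (1/2)*sqrt(11) and -3/2 + (1/2)*sqrt(11).
The radius of convergence is the smallest modulus among the singular points: -3/2 + (1/2)*sqrt(11).
The factor v**2 - 3*v - 1/2 splits as (v - a)(v - a') with a = 3/2 - (1/2)*sqrt(11), a' = 3/2 + (1/2)*sqrt(11). At the order-3 pole a set g(v) = (v - a)^3*f(v) = [39/32 - v] / (v - a')^3.
Order-3 pole: residue = g''(a)/2; g''(3/2 - (1/2)*sqrt(11)) = (27/10648)*sqrt(11), so the residue is (27/21296)*sqrt(11).
The factor v**2 - 3*v - 1/2 splits as (v - a)(v - a') with a = 3/2 + (1/2)*sqrt(11), a' = 3/2 - (1/2)*sqrt(11). At the order-3 pole a set g(v) = (v - a)^3*f(v) = [39/32 - v] / (v - a')^3.
Order-3 pole: residue = g''(a)/2; g''(3/2 + (1/2)*sqrt(11)) = -(27/10648)*sqrt(11), so the residue is -(27/21296)*sqrt(11).
List the singular points by increasing real part (a conjugate pair: the negative imaginary part first).


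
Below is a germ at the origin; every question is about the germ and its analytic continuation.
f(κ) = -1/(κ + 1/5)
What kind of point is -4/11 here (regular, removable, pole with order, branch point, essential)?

Denominator factors: κ + 1/5 = -9/55 at κ = -4/11 — none vanishes.
So the germ continues analytically to -4/11.

The point is a regular point.


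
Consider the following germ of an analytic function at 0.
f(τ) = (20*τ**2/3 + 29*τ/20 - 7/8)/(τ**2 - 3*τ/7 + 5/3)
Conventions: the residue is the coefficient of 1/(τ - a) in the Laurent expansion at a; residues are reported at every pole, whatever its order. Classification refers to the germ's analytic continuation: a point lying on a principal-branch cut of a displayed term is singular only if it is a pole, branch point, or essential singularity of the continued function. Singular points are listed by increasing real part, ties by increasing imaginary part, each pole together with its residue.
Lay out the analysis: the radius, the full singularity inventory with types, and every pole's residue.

Denominator factor (τ**2 - 3*τ/7 + 5/3): discriminant -953/147, complex-conjugate roots (3/14) + ((1/42)*sqrt(2859))*i and (3/14) - ((1/42)*sqrt(2859))*i; poles of order 1, moduli (1/3)*sqrt(15) and (1/3)*sqrt(15).
The radius of convergence is the smallest modulus among the singular points: (1/3)*sqrt(15).
The factor τ**2 - 3*τ/7 + 5/3 splits as (τ - a)(τ - a') with a = (3/14) - ((1/42)*sqrt(2859))*i, a' = (3/14) + ((1/42)*sqrt(2859))*i. At the order-1 pole a set g(τ) = (τ - a)*f(τ) = [20*τ**2/3 + 29*τ/20 - 7/8] / (τ - a').
Simple pole: residue = g(a) at a = (3/14) - ((1/42)*sqrt(2859))*i, which is (603/280) - ((97577/1200780)*sqrt(2859))*i.
The factor τ**2 - 3*τ/7 + 5/3 splits as (τ - a)(τ - a') with a = (3/14) + ((1/42)*sqrt(2859))*i, a' = (3/14) - ((1/42)*sqrt(2859))*i. At the order-1 pole a set g(τ) = (τ - a)*f(τ) = [20*τ**2/3 + 29*τ/20 - 7/8] / (τ - a').
Simple pole: residue = g(a) at a = (3/14) + ((1/42)*sqrt(2859))*i, which is (603/280) + ((97577/1200780)*sqrt(2859))*i.
List the singular points by increasing real part (a conjugate pair: the negative imaginary part first).

Radius of convergence at 0: (1/3)*sqrt(15).
At (3/14) - ((1/42)*sqrt(2859))*i: a pole of order 1; residue (603/280) - ((97577/1200780)*sqrt(2859))*i.
At (3/14) + ((1/42)*sqrt(2859))*i: a pole of order 1; residue (603/280) + ((97577/1200780)*sqrt(2859))*i.


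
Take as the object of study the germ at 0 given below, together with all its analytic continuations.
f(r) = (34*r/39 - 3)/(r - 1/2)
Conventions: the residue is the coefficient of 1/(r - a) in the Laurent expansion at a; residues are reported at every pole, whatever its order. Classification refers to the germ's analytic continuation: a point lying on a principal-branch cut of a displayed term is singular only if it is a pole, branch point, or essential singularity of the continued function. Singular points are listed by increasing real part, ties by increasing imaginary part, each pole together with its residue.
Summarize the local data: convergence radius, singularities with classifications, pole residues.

Denominator factor (r - 1/2): pole of order 1 at 1/2, modulus 1/2.
The radius of convergence is the smallest modulus among the singular points: 1/2.
At the order-1 pole 1/2 set g(r) = (r - (1/2))*f(r) = 34*r/39 - 3.
Simple pole: residue = g(a) at a = 1/2, which is -100/39.

Radius of convergence at 0: 1/2.
At 1/2: a pole of order 1; residue -100/39.


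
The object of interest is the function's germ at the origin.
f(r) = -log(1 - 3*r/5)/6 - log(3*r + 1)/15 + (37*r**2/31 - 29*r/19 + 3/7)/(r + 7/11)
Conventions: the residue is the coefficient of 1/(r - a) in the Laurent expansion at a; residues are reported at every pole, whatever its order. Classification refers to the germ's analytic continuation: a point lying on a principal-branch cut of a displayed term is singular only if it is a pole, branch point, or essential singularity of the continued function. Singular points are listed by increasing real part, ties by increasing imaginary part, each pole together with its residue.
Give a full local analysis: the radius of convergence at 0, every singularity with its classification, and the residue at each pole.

Denominator factor (r + 7/11): pole of order 1 at -7/11, modulus 7/11.
Branch term (-1/6)*log(1 - r/(5/3)): its argument vanishes at r = 5/3, a logarithmic branch point, modulus 5/3.
Branch term (-1/15)*log(1 - r/(-1/3)): its argument vanishes at r = -1/3, a logarithmic branch point, modulus 1/3.
The radius of convergence is the smallest modulus among the singular points: 1/3.
The branch terms are analytic at -7/11 and contribute nothing to the residue; only the rational part matters.
At the order-1 pole -7/11 set g(r) = (r - (-7/11))*(rational part) = 37*r**2/31 - 29*r/19 + 3/7.
Simple pole: residue = g(a) at a = -7/11, which is 939497/498883.
List the singular points by increasing real part (a conjugate pair: the negative imaginary part first).

Radius of convergence at 0: 1/3.
At -7/11: a pole of order 1; residue 939497/498883.
At -1/3: a logarithmic branch point.
At 5/3: a logarithmic branch point.


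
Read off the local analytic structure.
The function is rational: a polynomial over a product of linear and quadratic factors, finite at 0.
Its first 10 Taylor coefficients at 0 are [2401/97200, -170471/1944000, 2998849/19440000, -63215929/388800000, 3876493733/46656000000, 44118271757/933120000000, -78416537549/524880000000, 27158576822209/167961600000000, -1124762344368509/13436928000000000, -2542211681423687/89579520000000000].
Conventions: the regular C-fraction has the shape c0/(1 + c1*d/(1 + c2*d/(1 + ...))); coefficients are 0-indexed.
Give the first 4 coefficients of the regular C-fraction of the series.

The regular C-fraction coefficients are [2401/97200, 71/20, -2543/1420, 1250643/1805530].

Taylor coefficients (read off): a_0 = 2401/97200, a_1 = -170471/1944000, a_2 = 2998849/19440000, a_3 = -63215929/388800000.
c0 = a_0 = 2401/97200. Peel one level at a time: if S = 1 + c*d/S' with S'(0) = 1, then c is the d-coefficient of S and S' = c*d/(S - 1).
S_1 = c0/f = 1 + (71/20)*d + (2543/400)*d^2 + ...; c1 = 71/20.
S_2 = c1*d/(S_1 - 1) = 1 + (-2543/1420)*d + (1250643/1008200)*d^2 + ...; c2 = -2543/1420.
S_3 = c2*d/(S_2 - 1) = 1 + (1250643/1805530)*d + ...; c3 = 1250643/1805530.


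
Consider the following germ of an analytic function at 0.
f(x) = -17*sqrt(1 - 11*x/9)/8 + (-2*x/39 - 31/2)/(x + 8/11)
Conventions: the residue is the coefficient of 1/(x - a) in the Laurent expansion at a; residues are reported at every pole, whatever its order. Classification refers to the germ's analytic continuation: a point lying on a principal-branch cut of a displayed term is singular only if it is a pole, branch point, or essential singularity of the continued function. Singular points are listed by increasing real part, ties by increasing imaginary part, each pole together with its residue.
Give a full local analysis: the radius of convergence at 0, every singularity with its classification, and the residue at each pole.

Radius of convergence at 0: 8/11.
At -8/11: a pole of order 1; residue -13267/858.
At 9/11: an algebraic (square-root) branch point.

Denominator factor (x + 8/11): pole of order 1 at -8/11, modulus 8/11.
Branch term (-17/8)*sqrt(1 - x/(9/11)): its argument vanishes at x = 9/11, a square-root branch point, modulus 9/11.
The radius of convergence is the smallest modulus among the singular points: 8/11.
The branch term is analytic at -8/11 and contributes nothing to the residue; only the rational part matters.
At the order-1 pole -8/11 set g(x) = (x - (-8/11))*(rational part) = -2*x/39 - 31/2.
Simple pole: residue = g(a) at a = -8/11, which is -13267/858.
List the singular points by increasing real part (a conjugate pair: the negative imaginary part first).


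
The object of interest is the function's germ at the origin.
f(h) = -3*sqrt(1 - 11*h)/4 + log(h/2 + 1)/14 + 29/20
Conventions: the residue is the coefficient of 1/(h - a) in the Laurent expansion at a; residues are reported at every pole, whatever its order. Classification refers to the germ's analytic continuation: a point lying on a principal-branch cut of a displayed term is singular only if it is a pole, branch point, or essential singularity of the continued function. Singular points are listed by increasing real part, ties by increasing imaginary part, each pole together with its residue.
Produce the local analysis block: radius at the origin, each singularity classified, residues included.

Radius of convergence at 0: 1/11.
At -2: a logarithmic branch point.
At 1/11: an algebraic (square-root) branch point.

Branch term (-3/4)*sqrt(1 - h/(1/11)): its argument vanishes at h = 1/11, a square-root branch point, modulus 1/11.
Branch term (1/14)*log(1 - h/(-2)): its argument vanishes at h = -2, a logarithmic branch point, modulus 2.
The radius of convergence is the smallest modulus among the singular points: 1/11.
List the singular points by increasing real part (a conjugate pair: the negative imaginary part first).


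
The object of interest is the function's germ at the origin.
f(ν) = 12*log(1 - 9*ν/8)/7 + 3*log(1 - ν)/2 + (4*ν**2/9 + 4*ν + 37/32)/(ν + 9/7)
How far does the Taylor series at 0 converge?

Denominator factor (ν + 9/7): pole of order 1 at -9/7, modulus 9/7.
Branch term (3/2)*log(1 - ν/(1)): its argument vanishes at ν = 1, a logarithmic branch point, modulus 1.
Branch term (12/7)*log(1 - ν/(8/9)): its argument vanishes at ν = 8/9, a logarithmic branch point, modulus 8/9.
The radius of convergence is the smallest modulus among the singular points: 8/9.

The radius of convergence is 8/9.


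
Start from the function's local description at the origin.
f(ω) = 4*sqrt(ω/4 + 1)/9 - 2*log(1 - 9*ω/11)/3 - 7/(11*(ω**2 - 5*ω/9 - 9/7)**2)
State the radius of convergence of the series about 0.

The radius of convergence is -5/18 + (1/126)*sqrt(21637).

Denominator factor (ω**2 - 5*ω/9 - 9/7)^2: discriminant 3091/567, real irrational roots 5/18 + (1/126)*sqrt(21637) and 5/18 - (1/126)*sqrt(21637); poles of order 2, moduli 5/18 + (1/126)*sqrt(21637) and -5/18 + (1/126)*sqrt(21637).
Branch term (4/9)*sqrt(1 - ω/(-4)): its argument vanishes at ω = -4, a square-root branch point, modulus 4.
Branch term (-2/3)*log(1 - ω/(11/9)): its argument vanishes at ω = 11/9, a logarithmic branch point, modulus 11/9.
The radius of convergence is the smallest modulus among the singular points: -5/18 + (1/126)*sqrt(21637).


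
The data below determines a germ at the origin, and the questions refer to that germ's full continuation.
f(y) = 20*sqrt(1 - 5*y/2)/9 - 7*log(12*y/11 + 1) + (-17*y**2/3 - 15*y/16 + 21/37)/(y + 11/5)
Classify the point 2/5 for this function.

The term (20/9)*sqrt(1 - y/(2/5)) has argument 1 - 2/5/(2/5) = 0 at 2/5: a square-root (algebraic, two-sheeted) branch point; the remaining terms are analytic or single-valued there.

The point is an algebraic (square-root) branch point.


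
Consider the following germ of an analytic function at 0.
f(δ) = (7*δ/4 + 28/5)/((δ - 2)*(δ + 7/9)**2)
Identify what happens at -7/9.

The denominator factor δ + 7/9 vanishes at -7/9 and appears to the power 2; the numerator there equals 763/180, nonzero, and no other factor vanishes.
Hence a pole whose order is the multiplicity, 2.

The point is a pole of order 2.


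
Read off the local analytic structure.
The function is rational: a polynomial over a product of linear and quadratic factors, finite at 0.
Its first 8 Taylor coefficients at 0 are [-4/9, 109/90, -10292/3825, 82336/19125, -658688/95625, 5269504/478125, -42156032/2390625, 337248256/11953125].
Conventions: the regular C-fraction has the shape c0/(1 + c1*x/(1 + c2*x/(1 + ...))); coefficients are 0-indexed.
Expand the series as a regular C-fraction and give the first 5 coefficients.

Taylor coefficients (read off): a_0 = -4/9, a_1 = 109/90, a_2 = -10292/3825, a_3 = 82336/19125, a_4 = -658688/95625.
c0 = a_0 = -4/9. Peel one level at a time: if S = 1 + c*x/S' with S'(0) = 1, then c is the x-coefficient of S and S' = c*x/(S - 1).
S_1 = c0/f = 1 + (109/40)*x + (7461/5440)*x^2 + ...; c1 = 109/40.
S_2 = c1*x/(S_1 - 1) = 1 + (-7461/14824)*x + (23712768/17168045)*x^2 + ...; c2 = -7461/14824.
S_3 = c2*x/(S_2 - 1) = 1 + (21078016/7680685)*x + (2697986048/292077425)*x^2 + ...; c3 = 21078016/7680685.
S_4 = c3*x/(S_3 - 1) = 1 + (-13952/4145)*x + ...; c4 = -13952/4145.

The regular C-fraction coefficients are [-4/9, 109/40, -7461/14824, 21078016/7680685, -13952/4145].


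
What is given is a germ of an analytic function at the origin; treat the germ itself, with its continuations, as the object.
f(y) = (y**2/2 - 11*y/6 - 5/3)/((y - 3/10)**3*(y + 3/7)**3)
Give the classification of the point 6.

Denominator factors: y - 3/10 = 57/10 at y = 6; y + 3/7 = 45/7 at y = 6 — none vanishes.
So the germ continues analytically to 6.

The point is a regular point.


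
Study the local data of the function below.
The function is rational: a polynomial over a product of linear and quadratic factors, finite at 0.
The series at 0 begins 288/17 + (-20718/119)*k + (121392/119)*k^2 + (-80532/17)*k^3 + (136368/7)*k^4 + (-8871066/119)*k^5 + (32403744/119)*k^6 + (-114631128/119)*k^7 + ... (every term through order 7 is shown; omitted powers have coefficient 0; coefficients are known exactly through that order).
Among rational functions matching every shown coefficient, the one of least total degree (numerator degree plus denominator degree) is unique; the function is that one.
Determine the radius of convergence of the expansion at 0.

The radius of convergence is 1/3.

No rational of total degree below 5 reproduces all 8 coefficients; solving the [1/4] Pade equations on them gives f(k) = (32/17 - 30*k/7)/((k + 1/3)**2*(k + 1)**2), whose expansion matches every shown term.
Denominator factor (k + 1)^2: pole of order 2 at -1, modulus 1.
Denominator factor (k + 1/3)^2: pole of order 2 at -1/3, modulus 1/3.
The radius of convergence is the smallest modulus among the singular points: 1/3.


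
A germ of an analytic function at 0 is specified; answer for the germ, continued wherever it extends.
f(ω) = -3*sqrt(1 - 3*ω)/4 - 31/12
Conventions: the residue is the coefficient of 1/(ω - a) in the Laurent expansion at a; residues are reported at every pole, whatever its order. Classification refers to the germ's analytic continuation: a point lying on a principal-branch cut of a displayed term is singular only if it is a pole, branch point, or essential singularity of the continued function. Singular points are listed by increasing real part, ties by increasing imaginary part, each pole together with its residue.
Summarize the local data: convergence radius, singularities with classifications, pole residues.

Branch term (-3/4)*sqrt(1 - ω/(1/3)): its argument vanishes at ω = 1/3, a square-root branch point, modulus 1/3.
The radius of convergence is the smallest modulus among the singular points: 1/3.

Radius of convergence at 0: 1/3.
At 1/3: an algebraic (square-root) branch point.


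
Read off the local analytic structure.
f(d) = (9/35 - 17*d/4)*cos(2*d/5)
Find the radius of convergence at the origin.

The radius of convergence is infinite.

The factor cos(2*d/5) is entire and contributes no finite singular point.
The polynomial part has no poles.
No finite singular points: the Taylor series at 0 converges everywhere.


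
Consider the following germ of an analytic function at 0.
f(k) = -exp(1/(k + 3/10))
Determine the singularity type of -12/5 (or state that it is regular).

The point is a regular point.

There is no denominator, hence no pole anywhere.
The essential point of exp(1/(k - (-3/10))) is -3/10, not -12/5.
So the germ continues analytically to -12/5.


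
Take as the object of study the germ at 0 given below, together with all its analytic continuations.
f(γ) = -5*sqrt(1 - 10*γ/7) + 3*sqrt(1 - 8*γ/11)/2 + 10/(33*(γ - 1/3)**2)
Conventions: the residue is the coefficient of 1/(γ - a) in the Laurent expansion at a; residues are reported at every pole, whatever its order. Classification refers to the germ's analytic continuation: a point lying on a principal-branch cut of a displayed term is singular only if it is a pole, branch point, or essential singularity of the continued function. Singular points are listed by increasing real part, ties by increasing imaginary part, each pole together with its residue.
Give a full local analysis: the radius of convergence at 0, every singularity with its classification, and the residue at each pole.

Denominator factor (γ - 1/3)^2: pole of order 2 at 1/3, modulus 1/3.
Branch term (-5)*sqrt(1 - γ/(7/10)): its argument vanishes at γ = 7/10, a square-root branch point, modulus 7/10.
Branch term (3/2)*sqrt(1 - γ/(11/8)): its argument vanishes at γ = 11/8, a square-root branch point, modulus 11/8.
The radius of convergence is the smallest modulus among the singular points: 1/3.
The branch terms are analytic at 1/3 and contribute nothing to the residue; only the rational part matters.
At the order-2 pole 1/3 set g(γ) = (γ - (1/3))^2*(rational part) = 10/33.
Order-2 pole: residue = g'(a); g'(1/3) = 0, so the residue is 0.
List the singular points by increasing real part (a conjugate pair: the negative imaginary part first).

Radius of convergence at 0: 1/3.
At 1/3: a pole of order 2; residue 0.
At 7/10: an algebraic (square-root) branch point.
At 11/8: an algebraic (square-root) branch point.


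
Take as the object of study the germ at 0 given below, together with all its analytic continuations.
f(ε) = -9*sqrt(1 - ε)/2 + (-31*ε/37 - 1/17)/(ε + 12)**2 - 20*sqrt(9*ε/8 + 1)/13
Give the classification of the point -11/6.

Denominator factors: ε + 12 = 61/6 at ε = -11/6 — none vanishes.
Branch term sqrt(1 - ε/(1)): argument at -11/6 is 17/6, nonzero, so -11/6 is not its branch point (a point on a principal cut is still regular for the continued germ).
Branch term sqrt(1 - ε/(-8/9)): argument at -11/6 is -17/16, nonzero, so -11/6 is not its branch point (a point on a principal cut is still regular for the continued germ).
So the germ continues analytically to -11/6.

The point is a regular point.


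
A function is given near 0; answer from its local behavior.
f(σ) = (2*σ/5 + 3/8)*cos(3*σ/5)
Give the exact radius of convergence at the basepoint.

The factor cos(3*σ/5) is entire and contributes no finite singular point.
The polynomial part has no poles.
No finite singular points: the Taylor series at 0 converges everywhere.

The radius of convergence is infinite.


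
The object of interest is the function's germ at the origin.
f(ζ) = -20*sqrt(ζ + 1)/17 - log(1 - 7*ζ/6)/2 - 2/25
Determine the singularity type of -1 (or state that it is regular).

The point is an algebraic (square-root) branch point.

The term (-20/17)*sqrt(1 - ζ/(-1)) has argument 1 - -1/(-1) = 0 at -1: a square-root (algebraic, two-sheeted) branch point; the remaining terms are analytic or single-valued there.


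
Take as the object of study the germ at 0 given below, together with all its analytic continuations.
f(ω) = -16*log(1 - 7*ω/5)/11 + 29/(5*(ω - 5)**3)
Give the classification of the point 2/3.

The point is a regular point.

Denominator factors: ω - 5 = -13/3 at ω = 2/3 — none vanishes.
Branch term log(1 - ω/(5/7)): argument at 2/3 is 1/15, nonzero, so 2/3 is not its branch point (a point on a principal cut is still regular for the continued germ).
So the germ continues analytically to 2/3.


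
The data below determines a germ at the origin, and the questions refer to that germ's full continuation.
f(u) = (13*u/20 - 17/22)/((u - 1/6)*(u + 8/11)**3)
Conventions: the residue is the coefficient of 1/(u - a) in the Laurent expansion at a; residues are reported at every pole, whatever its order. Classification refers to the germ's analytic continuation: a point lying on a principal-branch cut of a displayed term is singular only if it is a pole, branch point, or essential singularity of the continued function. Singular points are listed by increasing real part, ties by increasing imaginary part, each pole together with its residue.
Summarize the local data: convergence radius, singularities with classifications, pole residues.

Radius of convergence at 0: 1/6.
At -8/11: a pole of order 3; residue 955053/1026895.
At 1/6: a pole of order 1; residue -955053/1026895.

Denominator factor (u + 8/11)^3: pole of order 3 at -8/11, modulus 8/11.
Denominator factor (u - 1/6): pole of order 1 at 1/6, modulus 1/6.
The radius of convergence is the smallest modulus among the singular points: 1/6.
At the order-3 pole -8/11 set g(u) = (u - (-8/11))^3*f(u) = (13*u/20 - 17/22)/(u - 1/6).
Order-3 pole: residue = g''(a)/2; g''(-8/11) = 1910106/1026895, so the residue is 955053/1026895.
At the order-1 pole 1/6 set g(u) = (u - (1/6))*f(u) = (13*u/20 - 17/22)/(u + 8/11)**3.
Simple pole: residue = g(a) at a = 1/6, which is -955053/1026895.
List the singular points by increasing real part (a conjugate pair: the negative imaginary part first).


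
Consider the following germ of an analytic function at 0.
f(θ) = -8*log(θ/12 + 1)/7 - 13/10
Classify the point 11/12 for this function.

There is no denominator, hence no pole anywhere.
Branch term log(1 - θ/(-12)): argument at 11/12 is 155/144, nonzero, so 11/12 is not its branch point (a point on a principal cut is still regular for the continued germ).
So the germ continues analytically to 11/12.

The point is a regular point.


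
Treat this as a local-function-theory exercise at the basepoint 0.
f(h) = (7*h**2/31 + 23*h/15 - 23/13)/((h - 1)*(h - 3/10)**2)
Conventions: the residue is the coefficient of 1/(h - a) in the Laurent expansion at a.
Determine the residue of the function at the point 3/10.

The residue is 14597/59241.

At the order-2 pole 3/10 set g(h) = (h - (3/10))^2*f(h) = (7*h**2/31 + 23*h/15 - 23/13)/(h - 1).
Order-2 pole: residue = g'(a); g'(3/10) = 14597/59241, so the residue is 14597/59241.
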